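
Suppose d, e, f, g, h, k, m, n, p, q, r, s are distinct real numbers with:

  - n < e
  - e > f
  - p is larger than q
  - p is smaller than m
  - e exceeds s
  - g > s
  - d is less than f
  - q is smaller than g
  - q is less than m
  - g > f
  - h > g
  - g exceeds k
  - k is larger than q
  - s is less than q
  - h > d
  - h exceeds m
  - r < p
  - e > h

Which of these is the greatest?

e

d is not greatest since d < f; s is not greatest since s < q; r is not greatest since r < p; n is not greatest since n < e; f is not greatest since f < g; q is not greatest since q < m; k is not greatest since k < g; p is not greatest since p < m; m is not greatest since m < h; g is not greatest since g < h; h is not greatest since h < e.
Only e has nothing above it, so e is the greatest.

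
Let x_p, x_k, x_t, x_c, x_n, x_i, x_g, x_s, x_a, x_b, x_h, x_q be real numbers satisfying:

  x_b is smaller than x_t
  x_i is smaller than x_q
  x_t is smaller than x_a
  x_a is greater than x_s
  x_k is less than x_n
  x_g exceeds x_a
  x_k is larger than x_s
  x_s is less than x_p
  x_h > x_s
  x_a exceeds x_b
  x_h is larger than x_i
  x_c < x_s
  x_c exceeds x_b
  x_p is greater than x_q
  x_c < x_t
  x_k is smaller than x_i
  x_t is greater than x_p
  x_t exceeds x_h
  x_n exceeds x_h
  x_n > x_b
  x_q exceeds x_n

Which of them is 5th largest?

x_q

Piecing the relations together gives one ordering: x_b < x_c < x_s < x_k < x_i < x_h < x_n < x_q < x_p < x_t < x_a < x_g.
The 5th largest is x_q.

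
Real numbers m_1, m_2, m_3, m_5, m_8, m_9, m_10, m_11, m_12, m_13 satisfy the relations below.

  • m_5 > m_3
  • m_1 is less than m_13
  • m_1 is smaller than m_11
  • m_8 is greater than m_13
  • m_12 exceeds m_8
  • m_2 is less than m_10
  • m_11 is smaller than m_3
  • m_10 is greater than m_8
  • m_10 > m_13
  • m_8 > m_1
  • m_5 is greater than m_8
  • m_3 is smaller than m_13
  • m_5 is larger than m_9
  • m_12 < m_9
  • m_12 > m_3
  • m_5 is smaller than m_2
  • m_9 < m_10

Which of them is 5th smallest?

Piecing the relations together gives one ordering: m_1 < m_11 < m_3 < m_13 < m_8 < m_12 < m_9 < m_5 < m_2 < m_10.
The 5th smallest is m_8.

m_8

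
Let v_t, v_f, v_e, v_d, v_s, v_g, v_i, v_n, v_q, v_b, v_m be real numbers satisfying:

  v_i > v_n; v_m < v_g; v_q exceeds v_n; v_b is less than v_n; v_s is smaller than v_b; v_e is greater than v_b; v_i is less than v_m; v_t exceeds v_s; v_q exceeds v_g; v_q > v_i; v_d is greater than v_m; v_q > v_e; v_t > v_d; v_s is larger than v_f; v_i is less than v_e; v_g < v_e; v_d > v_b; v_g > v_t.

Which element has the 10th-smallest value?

v_e

Piecing the relations together gives one ordering: v_f < v_s < v_b < v_n < v_i < v_m < v_d < v_t < v_g < v_e < v_q.
Counting 10 from the smallest end gives v_e.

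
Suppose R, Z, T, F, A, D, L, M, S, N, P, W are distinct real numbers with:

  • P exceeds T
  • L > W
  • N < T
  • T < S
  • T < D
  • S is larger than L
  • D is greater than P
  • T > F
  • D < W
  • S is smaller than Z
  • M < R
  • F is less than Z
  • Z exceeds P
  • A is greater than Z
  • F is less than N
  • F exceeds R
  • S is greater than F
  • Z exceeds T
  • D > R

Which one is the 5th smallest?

Chaining the given pairs: M < R < F < N < T < P < D < W < L < S < Z < A.
The 5th smallest is T.

T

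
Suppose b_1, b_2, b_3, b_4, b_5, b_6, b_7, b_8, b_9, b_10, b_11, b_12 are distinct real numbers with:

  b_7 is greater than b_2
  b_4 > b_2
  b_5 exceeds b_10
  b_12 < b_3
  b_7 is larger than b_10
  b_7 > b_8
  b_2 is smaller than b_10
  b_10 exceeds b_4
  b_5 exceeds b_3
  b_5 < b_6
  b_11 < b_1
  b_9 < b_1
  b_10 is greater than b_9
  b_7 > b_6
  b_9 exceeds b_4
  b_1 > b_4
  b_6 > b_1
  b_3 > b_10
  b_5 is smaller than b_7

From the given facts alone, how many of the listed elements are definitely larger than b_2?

8

The elements the relations force above b_2 are b_4, b_9, b_10, b_3, b_1, b_5, b_6, b_7 — no chain reaches any other.
That is 8.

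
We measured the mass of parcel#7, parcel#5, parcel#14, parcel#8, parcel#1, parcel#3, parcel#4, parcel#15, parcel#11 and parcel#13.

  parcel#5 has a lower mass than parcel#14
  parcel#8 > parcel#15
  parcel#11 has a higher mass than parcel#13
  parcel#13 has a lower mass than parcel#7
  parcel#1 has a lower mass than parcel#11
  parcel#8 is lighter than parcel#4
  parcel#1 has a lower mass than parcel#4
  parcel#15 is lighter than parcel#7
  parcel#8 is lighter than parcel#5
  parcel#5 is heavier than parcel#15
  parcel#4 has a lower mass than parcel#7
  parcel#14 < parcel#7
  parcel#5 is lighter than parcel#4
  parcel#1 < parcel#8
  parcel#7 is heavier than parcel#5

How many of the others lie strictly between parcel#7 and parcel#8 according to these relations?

The relations place parcel#8 below parcel#7. An element lies strictly between them when it is forced above parcel#8 and also forced below parcel#7.
Above parcel#8: {parcel#5, parcel#14, parcel#4}. Below parcel#7: {parcel#15, parcel#13, parcel#1, parcel#5, parcel#14, parcel#4}.
Intersection: {parcel#5, parcel#14, parcel#4} — 3.

3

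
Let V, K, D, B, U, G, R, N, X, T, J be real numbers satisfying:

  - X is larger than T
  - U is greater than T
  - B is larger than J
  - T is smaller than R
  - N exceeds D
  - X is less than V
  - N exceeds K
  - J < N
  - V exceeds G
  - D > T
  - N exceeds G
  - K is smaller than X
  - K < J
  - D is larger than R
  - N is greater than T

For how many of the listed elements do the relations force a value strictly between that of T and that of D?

1

The relations place T below D. An element lies strictly between them when it is forced above T and also forced below D.
Above T: {R, X, N, V, U}. Below D: {R}.
Intersection: {R} — 1.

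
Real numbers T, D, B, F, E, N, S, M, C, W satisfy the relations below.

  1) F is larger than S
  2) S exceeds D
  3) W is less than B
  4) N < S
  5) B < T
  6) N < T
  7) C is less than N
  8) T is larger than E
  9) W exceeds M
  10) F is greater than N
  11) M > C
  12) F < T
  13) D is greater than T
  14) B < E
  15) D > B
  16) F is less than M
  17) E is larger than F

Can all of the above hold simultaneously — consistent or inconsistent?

We have D < S stated directly, yet also S < F < M < W < B < E < T < D by chaining the others — so S < D. Contradiction.

inconsistent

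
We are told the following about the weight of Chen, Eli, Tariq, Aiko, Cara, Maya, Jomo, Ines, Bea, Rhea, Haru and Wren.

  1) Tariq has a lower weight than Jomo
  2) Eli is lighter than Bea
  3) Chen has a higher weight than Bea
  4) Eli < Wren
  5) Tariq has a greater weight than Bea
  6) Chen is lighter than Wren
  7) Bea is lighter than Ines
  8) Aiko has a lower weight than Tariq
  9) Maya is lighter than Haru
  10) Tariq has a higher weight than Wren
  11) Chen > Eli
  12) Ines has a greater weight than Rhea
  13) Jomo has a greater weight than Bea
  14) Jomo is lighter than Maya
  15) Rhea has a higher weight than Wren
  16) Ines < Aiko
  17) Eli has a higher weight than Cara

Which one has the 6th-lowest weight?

The consecutive relations fix a unique order: Cara < Eli < Bea < Chen < Wren < Rhea < Ines < Aiko < Tariq < Jomo < Maya < Haru.
The 6th smallest is Rhea.

Rhea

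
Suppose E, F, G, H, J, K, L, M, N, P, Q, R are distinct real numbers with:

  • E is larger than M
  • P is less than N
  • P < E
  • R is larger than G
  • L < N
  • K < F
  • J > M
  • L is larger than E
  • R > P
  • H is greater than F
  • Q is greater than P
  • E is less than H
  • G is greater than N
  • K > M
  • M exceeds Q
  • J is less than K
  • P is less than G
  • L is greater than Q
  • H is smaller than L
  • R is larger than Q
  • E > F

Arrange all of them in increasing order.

P < Q < M < J < K < F < E < H < L < N < G < R

The consecutive links are each given: P < Q; Q < M; M < J; J < K; K < F; F < E; E < H; H < L; L < N; N < G; G < R.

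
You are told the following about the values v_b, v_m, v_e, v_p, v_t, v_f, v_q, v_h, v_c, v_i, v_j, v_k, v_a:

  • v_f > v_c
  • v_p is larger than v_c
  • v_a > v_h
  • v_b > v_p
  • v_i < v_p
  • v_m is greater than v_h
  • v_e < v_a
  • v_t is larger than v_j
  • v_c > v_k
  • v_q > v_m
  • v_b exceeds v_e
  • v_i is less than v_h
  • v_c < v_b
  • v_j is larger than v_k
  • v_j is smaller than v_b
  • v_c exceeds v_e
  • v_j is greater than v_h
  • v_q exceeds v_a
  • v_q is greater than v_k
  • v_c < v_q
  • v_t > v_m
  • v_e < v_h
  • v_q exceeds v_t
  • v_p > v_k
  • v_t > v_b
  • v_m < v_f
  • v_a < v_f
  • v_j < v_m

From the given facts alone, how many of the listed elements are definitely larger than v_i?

From v_i the given relations immediately reach v_h, v_p.
From those, v_j, v_b, v_a, v_m — 6 in total.
From those, v_t, v_q, v_f — 9 in total.
No other element is forced above v_i by the given relations, so the count is 9.

9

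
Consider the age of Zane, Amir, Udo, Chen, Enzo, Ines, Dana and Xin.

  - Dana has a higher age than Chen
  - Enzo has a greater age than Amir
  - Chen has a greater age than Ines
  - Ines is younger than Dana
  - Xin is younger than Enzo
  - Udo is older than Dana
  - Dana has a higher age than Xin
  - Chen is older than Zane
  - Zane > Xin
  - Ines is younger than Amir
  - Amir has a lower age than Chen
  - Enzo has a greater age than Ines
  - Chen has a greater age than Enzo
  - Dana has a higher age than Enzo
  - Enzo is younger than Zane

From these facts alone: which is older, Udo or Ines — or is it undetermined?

The relevant relations are Ines < Amir; Amir < Enzo; Enzo < Zane; Zane < Chen; Chen < Dana; Dana < Udo.
Together: Ines < Amir < Enzo < Zane < Chen < Dana < Udo.
So Udo is older.

Udo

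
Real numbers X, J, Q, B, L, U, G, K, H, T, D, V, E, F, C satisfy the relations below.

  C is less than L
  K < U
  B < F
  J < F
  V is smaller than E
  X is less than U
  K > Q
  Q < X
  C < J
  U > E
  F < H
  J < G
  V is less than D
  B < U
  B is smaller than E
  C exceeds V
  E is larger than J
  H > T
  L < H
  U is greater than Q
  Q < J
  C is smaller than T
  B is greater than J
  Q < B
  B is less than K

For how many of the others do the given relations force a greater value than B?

5

From B the given relations immediately reach F, K, E, U.
From those, H — 5 in total.
Nothing else is reachable above B; 5 in all.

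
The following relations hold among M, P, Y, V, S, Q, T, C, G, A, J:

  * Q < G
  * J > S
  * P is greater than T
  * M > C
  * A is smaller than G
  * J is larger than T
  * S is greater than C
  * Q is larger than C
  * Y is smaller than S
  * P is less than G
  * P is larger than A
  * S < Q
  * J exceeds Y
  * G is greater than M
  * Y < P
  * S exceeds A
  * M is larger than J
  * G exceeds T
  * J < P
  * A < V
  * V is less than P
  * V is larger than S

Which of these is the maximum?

G

A is not greatest since A < V; C is not greatest since C < S; Y is not greatest since Y < P; S is not greatest since S < Q; Q is not greatest since Q < G; V is not greatest since V < P; T is not greatest since T < P; J is not greatest since J < M; P is not greatest since P < G; M is not greatest since M < G.
Only G has nothing above it, so G is the maximum.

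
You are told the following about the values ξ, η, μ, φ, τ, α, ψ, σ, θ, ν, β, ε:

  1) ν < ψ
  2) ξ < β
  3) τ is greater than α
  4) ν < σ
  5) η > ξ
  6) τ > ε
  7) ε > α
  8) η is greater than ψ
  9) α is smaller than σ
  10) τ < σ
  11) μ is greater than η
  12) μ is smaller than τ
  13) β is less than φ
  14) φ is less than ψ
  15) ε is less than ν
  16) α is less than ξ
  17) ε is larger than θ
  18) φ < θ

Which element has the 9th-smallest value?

The consecutive relations fix a unique order: α < ξ < β < φ < θ < ε < ν < ψ < η < μ < τ < σ.
The 9th smallest is η.

η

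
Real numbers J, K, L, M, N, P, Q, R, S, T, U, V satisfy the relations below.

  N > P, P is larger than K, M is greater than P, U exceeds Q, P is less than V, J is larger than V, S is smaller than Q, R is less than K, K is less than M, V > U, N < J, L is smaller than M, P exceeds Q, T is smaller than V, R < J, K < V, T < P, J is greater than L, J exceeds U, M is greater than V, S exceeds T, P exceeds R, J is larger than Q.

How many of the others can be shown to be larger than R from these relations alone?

6

The elements the relations force above R are K, P, V, M, N, J — no chain reaches any other.
That is 6.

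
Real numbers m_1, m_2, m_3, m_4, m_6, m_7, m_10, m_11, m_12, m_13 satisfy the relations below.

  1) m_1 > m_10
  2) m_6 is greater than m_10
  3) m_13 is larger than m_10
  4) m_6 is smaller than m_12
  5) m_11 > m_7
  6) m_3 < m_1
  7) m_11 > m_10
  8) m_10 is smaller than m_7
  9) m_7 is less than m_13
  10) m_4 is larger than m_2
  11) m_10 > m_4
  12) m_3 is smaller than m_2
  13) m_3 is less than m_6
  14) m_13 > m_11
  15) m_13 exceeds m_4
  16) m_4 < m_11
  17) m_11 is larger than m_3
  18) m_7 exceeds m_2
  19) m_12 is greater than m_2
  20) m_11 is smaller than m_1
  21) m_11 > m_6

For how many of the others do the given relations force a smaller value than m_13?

7

Directly below m_13: m_4, m_10, m_7, m_11.
One step further: m_3, m_2, m_6 (7 so far).
No other element is forced below m_13 by the given relations, so the count is 7.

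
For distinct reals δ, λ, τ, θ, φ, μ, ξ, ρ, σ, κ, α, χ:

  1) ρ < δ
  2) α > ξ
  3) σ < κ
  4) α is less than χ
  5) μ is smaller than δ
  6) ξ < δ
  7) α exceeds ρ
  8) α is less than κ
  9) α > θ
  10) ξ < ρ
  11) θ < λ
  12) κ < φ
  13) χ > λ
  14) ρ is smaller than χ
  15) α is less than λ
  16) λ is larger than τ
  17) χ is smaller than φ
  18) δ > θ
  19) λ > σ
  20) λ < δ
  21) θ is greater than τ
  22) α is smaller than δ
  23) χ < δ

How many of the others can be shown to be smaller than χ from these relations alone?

7

From χ the given relations immediately reach ρ, α, λ.
From those, ξ, τ, θ, σ — 7 in total.
No other element is forced below χ by the given relations, so the count is 7.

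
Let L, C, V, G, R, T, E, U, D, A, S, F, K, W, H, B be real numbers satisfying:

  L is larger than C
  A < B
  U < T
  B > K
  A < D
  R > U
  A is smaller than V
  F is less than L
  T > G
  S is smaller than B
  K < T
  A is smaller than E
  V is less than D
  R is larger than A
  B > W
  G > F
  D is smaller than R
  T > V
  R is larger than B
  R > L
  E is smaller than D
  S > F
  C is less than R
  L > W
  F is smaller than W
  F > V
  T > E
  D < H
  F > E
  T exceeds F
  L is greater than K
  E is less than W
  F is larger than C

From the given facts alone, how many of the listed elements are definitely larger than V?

From V the given relations immediately reach F, D, T.
From those, S, G, W, L, R, H — 9 in total.
From those, B — 10 in total.
No other element is forced above V by the given relations, so the count is 10.

10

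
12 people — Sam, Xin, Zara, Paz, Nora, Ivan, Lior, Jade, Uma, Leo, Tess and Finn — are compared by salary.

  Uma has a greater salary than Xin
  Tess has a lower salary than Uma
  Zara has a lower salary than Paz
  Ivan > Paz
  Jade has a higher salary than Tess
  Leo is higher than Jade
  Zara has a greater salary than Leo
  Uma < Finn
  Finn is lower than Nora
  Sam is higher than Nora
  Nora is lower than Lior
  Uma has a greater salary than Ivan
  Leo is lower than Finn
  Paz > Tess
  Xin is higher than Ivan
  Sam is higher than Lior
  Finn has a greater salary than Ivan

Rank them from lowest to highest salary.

Each adjacent pair is fixed by a given relation: Tess < Jade; Jade < Leo; Leo < Zara; Zara < Paz; Paz < Ivan; Ivan < Xin; Xin < Uma; Uma < Finn; Finn < Nora; Nora < Lior; Lior < Sam. Chaining them end to end gives the full order.

Tess < Jade < Leo < Zara < Paz < Ivan < Xin < Uma < Finn < Nora < Lior < Sam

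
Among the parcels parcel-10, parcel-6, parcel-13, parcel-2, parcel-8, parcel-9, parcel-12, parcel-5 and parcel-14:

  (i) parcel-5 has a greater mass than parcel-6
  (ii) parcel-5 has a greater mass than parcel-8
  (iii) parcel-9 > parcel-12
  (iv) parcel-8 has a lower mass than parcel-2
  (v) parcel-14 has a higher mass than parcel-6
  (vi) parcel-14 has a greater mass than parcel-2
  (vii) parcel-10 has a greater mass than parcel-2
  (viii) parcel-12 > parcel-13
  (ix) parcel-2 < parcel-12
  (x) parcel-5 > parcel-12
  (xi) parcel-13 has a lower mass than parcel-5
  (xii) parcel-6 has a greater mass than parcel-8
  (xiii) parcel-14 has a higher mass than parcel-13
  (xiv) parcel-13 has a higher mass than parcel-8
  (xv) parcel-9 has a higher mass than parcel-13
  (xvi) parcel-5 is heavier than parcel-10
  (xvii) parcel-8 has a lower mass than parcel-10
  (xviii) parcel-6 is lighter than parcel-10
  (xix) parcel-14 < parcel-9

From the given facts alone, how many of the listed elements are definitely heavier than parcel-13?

The elements the relations force above parcel-13 are parcel-12, parcel-14, parcel-5, parcel-9 — no chain reaches any other.
That is 4.

4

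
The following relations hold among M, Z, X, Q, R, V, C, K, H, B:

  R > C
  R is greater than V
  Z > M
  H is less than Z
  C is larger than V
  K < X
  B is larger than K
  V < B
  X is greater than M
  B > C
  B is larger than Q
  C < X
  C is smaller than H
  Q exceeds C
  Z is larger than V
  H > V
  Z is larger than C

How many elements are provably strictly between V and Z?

The relations place V below Z. An element lies strictly between them when it is forced above V and also forced below Z.
Above V: {C, Q, X, B, H, R}. Below Z: {C, M, H}.
Intersection: {C, H} — 2.

2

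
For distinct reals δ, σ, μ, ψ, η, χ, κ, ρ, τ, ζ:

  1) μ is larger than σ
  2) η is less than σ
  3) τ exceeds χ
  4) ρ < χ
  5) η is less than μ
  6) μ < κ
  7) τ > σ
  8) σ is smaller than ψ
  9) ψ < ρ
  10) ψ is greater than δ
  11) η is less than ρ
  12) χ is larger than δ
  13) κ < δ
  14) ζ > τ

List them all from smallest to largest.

Nothing is placed below η, so it is least; from there η < σ; σ < μ; μ < κ; κ < δ; δ < ψ; ψ < ρ; ρ < χ; χ < τ; τ < ζ, each given directly.

η < σ < μ < κ < δ < ψ < ρ < χ < τ < ζ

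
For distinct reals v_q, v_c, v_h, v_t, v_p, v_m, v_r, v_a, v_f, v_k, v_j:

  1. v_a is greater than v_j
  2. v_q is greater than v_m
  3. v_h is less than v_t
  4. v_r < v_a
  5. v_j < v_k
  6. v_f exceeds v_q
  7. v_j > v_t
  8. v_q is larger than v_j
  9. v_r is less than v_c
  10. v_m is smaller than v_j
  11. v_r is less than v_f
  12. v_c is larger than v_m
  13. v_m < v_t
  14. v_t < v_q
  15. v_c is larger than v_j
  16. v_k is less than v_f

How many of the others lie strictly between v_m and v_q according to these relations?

2

The relations place v_m below v_q. An element lies strictly between them when it is forced above v_m and also forced below v_q.
Above v_m: {v_t, v_j, v_k, v_a, v_c, v_f}. Below v_q: {v_h, v_t, v_j}.
Intersection: {v_t, v_j} — 2.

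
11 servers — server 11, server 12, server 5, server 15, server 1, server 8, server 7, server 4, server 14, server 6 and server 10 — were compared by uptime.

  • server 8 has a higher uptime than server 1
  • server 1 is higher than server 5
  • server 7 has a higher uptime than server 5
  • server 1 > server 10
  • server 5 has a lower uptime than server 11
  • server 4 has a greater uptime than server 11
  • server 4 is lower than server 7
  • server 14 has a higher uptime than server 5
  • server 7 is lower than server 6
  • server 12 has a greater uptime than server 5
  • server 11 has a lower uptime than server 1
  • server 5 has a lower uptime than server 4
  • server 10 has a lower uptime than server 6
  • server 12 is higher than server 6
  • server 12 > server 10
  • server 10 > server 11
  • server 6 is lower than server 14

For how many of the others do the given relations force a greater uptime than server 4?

Directly above server 4: server 7.
One step further: server 6 (2 so far).
One step further: server 12, server 14 (4 so far).
Nothing else is reachable above server 4; 4 in all.

4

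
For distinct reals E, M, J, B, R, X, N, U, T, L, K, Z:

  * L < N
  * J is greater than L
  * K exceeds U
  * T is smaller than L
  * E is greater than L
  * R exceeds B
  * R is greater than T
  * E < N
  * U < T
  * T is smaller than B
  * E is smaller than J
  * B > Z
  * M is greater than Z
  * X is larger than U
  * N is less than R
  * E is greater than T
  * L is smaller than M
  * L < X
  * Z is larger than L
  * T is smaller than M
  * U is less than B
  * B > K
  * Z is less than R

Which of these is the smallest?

U

Chaining upward from U: directly above it, T, K, X, B; then L, E, M, R; then N, Z, J.
That covers every other element, and nothing is given below U, so U is the smallest.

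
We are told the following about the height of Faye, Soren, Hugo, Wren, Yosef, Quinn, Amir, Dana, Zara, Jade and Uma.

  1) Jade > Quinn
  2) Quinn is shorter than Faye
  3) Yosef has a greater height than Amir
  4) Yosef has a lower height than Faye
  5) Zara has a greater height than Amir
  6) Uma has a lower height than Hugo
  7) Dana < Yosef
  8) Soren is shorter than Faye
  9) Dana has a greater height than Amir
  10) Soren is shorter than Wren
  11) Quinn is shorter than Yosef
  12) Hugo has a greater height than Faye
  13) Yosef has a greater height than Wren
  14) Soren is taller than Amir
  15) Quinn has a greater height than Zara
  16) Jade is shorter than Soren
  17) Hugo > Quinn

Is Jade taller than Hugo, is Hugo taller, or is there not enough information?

Chaining the given relations: Jade < Soren < Wren < Yosef < Faye < Hugo.
So Hugo is taller.

Hugo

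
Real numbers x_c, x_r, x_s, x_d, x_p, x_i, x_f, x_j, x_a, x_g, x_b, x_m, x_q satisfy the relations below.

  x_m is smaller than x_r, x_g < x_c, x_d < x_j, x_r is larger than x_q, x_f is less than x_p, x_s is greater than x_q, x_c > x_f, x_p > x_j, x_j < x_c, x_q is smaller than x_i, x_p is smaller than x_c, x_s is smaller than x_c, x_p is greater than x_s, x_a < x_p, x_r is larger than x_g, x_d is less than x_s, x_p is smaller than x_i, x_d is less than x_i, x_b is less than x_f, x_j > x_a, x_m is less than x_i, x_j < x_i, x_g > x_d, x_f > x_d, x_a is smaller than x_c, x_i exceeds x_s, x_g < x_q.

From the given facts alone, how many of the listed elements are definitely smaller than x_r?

4

The elements the relations force below x_r are x_d, x_g, x_q, x_m — no chain reaches any other.
That is 4.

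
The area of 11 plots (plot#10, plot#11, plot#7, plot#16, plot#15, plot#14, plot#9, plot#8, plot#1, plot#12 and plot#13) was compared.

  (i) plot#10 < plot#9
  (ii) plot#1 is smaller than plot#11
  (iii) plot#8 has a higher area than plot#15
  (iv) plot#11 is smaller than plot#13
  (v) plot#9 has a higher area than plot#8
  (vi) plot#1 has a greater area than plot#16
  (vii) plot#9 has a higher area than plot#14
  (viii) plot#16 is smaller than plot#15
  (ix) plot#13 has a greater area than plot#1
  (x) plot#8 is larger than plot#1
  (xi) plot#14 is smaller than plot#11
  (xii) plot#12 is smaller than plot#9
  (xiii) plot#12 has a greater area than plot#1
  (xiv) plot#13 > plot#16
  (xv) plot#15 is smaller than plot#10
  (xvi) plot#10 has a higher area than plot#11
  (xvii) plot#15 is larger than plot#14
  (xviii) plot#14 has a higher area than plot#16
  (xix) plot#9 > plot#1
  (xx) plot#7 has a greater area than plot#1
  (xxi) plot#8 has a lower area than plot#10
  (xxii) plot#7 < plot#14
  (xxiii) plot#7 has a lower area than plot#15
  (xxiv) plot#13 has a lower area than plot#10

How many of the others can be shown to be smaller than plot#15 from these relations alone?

The elements the relations force below plot#15 are plot#16, plot#1, plot#7, plot#14 — no chain reaches any other.
That is 4.

4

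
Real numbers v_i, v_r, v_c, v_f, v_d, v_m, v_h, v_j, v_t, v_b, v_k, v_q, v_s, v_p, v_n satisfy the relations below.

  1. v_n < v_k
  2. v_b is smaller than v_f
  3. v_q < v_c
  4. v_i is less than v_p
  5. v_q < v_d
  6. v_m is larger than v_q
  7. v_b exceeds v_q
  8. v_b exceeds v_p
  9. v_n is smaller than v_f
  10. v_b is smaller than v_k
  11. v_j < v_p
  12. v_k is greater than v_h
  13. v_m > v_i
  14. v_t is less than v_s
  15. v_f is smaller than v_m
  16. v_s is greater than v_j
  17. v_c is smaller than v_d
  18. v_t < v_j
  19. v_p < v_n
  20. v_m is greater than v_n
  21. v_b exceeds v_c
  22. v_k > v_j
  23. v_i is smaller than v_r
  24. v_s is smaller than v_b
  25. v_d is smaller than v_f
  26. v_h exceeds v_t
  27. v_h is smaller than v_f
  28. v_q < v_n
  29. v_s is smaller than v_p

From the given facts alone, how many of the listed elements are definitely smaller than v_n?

Directly below v_n: v_q, v_p.
One step further: v_j, v_i, v_s (5 so far).
One step further: v_t (6 so far).
No other element is forced below v_n by the given relations, so the count is 6.

6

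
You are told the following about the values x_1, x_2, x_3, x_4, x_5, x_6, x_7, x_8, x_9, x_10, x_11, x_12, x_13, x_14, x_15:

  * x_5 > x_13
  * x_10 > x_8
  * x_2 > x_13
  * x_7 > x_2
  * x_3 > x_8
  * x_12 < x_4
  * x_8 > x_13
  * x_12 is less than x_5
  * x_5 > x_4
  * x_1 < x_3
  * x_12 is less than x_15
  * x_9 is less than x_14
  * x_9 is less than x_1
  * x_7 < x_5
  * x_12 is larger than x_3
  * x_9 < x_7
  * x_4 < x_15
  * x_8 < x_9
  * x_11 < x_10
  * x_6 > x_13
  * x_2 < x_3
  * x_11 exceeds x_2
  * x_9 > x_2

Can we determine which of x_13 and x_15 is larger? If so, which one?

Link the given pairs in sequence: x_13 < x_2; x_2 < x_9; x_9 < x_1; x_1 < x_3; x_3 < x_12; x_12 < x_4; x_4 < x_15.
Together: x_13 < x_2 < x_9 < x_1 < x_3 < x_12 < x_4 < x_15.
So x_15 is larger.

x_15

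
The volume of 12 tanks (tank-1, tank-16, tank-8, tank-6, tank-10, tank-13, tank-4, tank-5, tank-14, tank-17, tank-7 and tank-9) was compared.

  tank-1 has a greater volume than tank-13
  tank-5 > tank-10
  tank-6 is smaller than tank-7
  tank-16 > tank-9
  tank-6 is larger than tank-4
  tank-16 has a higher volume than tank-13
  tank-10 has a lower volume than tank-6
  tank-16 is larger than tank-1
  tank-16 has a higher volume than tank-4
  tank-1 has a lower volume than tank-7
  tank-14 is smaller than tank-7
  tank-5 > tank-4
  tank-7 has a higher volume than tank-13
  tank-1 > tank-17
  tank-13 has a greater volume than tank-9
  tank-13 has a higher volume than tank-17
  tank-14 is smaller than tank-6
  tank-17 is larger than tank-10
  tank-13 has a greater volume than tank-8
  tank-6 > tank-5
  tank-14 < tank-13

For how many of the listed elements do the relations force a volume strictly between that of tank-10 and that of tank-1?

2

The relations place tank-10 below tank-1. An element lies strictly between them when it is forced above tank-10 and also forced below tank-1.
Above tank-10: {tank-17, tank-5, tank-13, tank-6, tank-7, tank-16}. Below tank-1: {tank-14, tank-17, tank-8, tank-9, tank-13}.
Intersection: {tank-17, tank-13} — 2.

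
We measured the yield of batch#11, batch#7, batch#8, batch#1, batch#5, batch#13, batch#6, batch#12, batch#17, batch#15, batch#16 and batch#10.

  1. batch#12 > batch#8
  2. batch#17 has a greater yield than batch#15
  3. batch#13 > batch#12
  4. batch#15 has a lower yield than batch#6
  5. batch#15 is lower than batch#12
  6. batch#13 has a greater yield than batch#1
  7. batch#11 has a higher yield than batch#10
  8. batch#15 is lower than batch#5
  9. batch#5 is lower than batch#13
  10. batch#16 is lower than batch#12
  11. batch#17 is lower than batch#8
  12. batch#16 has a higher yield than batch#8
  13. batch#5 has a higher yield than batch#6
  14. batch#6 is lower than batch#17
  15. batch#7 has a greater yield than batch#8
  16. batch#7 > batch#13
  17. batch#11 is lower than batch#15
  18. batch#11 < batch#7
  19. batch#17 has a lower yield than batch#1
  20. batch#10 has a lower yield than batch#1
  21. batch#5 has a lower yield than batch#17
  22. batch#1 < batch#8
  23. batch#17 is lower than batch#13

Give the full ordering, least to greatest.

batch#10 < batch#11 < batch#15 < batch#6 < batch#5 < batch#17 < batch#1 < batch#8 < batch#16 < batch#12 < batch#13 < batch#7

Each adjacent pair is fixed by a given relation: batch#10 < batch#11; batch#11 < batch#15; batch#15 < batch#6; batch#6 < batch#5; batch#5 < batch#17; batch#17 < batch#1; batch#1 < batch#8; batch#8 < batch#16; batch#16 < batch#12; batch#12 < batch#13; batch#13 < batch#7. Chaining them end to end gives the full order.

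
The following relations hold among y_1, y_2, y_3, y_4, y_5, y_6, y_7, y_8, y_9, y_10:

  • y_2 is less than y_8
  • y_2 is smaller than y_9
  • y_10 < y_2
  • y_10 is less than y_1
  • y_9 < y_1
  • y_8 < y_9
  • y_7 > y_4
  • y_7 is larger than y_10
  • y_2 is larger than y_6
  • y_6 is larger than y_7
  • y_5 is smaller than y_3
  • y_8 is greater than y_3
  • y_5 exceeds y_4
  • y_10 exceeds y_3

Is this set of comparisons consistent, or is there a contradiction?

The single ordering y_4 < y_5 < y_3 < y_10 < y_7 < y_6 < y_2 < y_8 < y_9 < y_1 satisfies every listed relation, so no contradiction arises.

consistent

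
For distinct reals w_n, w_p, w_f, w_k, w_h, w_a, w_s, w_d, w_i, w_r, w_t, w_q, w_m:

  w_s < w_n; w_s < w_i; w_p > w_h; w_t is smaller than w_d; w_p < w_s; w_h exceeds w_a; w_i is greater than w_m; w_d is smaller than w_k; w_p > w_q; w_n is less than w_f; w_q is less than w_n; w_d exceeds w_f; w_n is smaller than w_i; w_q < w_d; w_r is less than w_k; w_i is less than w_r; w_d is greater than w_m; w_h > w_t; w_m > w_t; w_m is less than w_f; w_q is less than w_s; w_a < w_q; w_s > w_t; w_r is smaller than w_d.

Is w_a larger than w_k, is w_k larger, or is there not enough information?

w_k

Link the given pairs in sequence: w_a < w_h; w_h < w_p; w_p < w_s; w_s < w_n; w_n < w_i; w_i < w_r; w_r < w_d; w_d < w_k.
Together: w_a < w_h < w_p < w_s < w_n < w_i < w_r < w_d < w_k.
So w_k is larger.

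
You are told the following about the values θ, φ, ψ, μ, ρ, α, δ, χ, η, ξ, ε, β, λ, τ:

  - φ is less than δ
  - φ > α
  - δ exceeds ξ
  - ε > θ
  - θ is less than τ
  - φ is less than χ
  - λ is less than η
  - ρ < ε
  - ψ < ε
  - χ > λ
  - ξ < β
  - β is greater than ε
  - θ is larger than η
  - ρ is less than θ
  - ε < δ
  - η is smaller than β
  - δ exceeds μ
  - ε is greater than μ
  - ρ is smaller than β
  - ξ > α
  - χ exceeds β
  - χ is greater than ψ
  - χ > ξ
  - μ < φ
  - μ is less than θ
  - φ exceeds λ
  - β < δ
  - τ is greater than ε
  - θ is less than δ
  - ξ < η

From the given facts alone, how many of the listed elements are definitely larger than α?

9

From α the given relations immediately reach ξ, φ.
From those, η, β, δ, χ — 6 in total.
From those, θ — 7 in total.
From those, ε, τ — 9 in total.
No other element is forced above α by the given relations, so the count is 9.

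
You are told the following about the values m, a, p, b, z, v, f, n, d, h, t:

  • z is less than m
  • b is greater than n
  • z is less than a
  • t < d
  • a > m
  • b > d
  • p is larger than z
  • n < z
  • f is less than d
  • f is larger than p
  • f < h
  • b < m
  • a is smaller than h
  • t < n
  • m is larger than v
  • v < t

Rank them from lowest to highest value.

v < t < n < z < p < f < d < b < m < a < h

The consecutive links are each given: v < t; t < n; n < z; z < p; p < f; f < d; d < b; b < m; m < a; a < h.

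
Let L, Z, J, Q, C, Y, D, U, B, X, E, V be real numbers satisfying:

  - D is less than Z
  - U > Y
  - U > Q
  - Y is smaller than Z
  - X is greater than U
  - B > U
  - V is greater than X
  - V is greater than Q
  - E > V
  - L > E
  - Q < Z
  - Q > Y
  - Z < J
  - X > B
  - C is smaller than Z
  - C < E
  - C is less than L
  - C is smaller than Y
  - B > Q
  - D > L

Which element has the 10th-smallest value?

D

The consecutive relations fix a unique order: C < Y < Q < U < B < X < V < E < L < D < Z < J.
The 10th smallest is D.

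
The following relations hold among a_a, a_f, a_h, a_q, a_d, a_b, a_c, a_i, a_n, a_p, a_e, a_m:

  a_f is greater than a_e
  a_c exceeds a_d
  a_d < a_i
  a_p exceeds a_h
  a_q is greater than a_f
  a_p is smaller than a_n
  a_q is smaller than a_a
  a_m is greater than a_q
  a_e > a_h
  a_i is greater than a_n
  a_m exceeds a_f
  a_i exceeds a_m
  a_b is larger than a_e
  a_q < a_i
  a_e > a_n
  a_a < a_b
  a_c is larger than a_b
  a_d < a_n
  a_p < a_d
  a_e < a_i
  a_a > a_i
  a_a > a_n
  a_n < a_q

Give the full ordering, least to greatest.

a_h < a_p < a_d < a_n < a_e < a_f < a_q < a_m < a_i < a_a < a_b < a_c

The consecutive links are each given: a_h < a_p; a_p < a_d; a_d < a_n; a_n < a_e; a_e < a_f; a_f < a_q; a_q < a_m; a_m < a_i; a_i < a_a; a_a < a_b; a_b < a_c.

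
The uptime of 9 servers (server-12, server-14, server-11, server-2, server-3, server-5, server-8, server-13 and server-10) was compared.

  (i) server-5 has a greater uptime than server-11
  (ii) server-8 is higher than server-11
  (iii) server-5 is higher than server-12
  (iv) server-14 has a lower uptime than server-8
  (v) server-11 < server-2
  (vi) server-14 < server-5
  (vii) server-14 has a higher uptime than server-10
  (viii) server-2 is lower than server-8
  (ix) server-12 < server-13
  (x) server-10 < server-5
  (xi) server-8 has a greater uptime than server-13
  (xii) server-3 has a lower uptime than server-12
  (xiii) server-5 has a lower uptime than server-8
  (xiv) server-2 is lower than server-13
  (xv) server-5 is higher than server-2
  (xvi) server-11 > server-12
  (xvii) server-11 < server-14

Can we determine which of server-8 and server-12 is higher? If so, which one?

server-8

Link the given pairs in sequence: server-12 < server-11; server-11 < server-2; server-2 < server-5; server-5 < server-8.
Together: server-12 < server-11 < server-2 < server-5 < server-8.
So server-8 is higher.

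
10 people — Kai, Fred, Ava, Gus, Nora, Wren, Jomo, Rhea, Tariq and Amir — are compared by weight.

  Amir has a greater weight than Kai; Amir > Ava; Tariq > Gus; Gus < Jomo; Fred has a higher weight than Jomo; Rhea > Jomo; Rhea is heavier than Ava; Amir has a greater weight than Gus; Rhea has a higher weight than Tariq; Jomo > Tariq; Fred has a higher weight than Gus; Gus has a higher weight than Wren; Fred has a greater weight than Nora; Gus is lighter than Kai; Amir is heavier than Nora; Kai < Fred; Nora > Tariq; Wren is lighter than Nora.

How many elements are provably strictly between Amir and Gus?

3

The relations place Gus below Amir. An element lies strictly between them when it is forced above Gus and also forced below Amir.
Above Gus: {Kai, Tariq, Jomo, Nora, Rhea, Fred}. Below Amir: {Wren, Ava, Kai, Tariq, Nora}.
Intersection: {Kai, Tariq, Nora} — 3.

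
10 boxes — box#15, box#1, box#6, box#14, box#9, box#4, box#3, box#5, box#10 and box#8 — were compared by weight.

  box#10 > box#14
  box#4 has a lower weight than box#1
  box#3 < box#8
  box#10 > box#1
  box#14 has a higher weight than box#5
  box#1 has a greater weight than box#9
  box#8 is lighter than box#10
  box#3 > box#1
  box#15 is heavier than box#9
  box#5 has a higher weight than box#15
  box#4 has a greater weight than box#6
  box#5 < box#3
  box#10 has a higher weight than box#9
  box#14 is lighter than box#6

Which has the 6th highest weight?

Piecing the relations together gives one ordering: box#9 < box#15 < box#5 < box#14 < box#6 < box#4 < box#1 < box#3 < box#8 < box#10.
The 6th largest is box#6.

box#6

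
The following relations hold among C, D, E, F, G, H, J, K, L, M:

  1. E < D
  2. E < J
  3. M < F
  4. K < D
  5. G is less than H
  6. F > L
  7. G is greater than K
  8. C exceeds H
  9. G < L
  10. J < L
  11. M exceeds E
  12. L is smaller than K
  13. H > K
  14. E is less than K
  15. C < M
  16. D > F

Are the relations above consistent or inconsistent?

We have G < L stated directly, yet also L < K < G by chaining the others — so L < G. Contradiction.

inconsistent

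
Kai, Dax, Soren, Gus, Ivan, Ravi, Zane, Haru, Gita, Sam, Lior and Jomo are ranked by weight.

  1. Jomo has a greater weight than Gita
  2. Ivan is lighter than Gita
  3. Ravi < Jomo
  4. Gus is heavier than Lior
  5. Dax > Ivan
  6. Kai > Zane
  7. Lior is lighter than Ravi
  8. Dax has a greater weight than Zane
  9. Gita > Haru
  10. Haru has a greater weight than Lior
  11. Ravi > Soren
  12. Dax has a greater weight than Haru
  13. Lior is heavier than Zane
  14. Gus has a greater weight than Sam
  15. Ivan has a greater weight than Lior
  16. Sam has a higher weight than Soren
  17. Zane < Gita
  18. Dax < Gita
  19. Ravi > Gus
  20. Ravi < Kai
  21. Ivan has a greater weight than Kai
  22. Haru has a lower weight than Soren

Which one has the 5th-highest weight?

Kai

Piecing the relations together gives one ordering: Zane < Lior < Haru < Soren < Sam < Gus < Ravi < Kai < Ivan < Dax < Gita < Jomo.
The 5th largest is Kai.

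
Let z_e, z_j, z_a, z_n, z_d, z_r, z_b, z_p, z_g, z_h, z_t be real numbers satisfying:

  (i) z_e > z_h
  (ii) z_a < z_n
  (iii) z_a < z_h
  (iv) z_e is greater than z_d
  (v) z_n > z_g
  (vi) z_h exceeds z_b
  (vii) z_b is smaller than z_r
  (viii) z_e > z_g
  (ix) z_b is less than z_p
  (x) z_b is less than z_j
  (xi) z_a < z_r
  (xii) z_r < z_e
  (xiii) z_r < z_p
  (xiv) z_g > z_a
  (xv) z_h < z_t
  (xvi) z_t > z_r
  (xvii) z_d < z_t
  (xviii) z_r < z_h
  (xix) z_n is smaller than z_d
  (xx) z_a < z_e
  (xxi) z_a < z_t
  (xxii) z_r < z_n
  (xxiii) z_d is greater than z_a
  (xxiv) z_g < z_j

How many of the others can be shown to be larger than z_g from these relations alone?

From z_g the given relations immediately reach z_n, z_e, z_j.
From those, z_d — 4 in total.
From those, z_t — 5 in total.
No other element is forced above z_g by the given relations, so the count is 5.

5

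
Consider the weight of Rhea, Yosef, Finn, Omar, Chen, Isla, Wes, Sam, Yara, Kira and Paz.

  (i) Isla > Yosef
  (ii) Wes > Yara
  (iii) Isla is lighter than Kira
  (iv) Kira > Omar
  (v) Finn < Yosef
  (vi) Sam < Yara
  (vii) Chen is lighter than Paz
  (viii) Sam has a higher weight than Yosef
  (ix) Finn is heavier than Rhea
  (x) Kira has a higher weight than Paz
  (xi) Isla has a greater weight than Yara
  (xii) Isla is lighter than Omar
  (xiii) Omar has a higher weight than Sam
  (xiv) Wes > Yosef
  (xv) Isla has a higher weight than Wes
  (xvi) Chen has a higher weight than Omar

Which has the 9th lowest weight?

The consecutive relations fix a unique order: Rhea < Finn < Yosef < Sam < Yara < Wes < Isla < Omar < Chen < Paz < Kira.
The 9th smallest is Chen.

Chen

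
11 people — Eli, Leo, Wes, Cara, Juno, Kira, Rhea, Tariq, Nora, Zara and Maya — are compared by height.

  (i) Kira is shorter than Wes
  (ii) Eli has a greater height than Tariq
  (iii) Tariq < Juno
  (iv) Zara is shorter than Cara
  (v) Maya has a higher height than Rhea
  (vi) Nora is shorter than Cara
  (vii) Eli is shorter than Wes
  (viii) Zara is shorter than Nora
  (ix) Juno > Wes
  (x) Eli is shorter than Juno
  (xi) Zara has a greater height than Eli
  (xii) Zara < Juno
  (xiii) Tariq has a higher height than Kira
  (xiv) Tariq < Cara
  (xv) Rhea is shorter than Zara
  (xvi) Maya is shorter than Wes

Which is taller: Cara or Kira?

Cara

Link the given pairs in sequence: Kira < Tariq; Tariq < Eli; Eli < Zara; Zara < Nora; Nora < Cara.
Chaining these gives Kira < Tariq < Eli < Zara < Nora < Cara.
So Kira < Cara; Cara is the taller of the two.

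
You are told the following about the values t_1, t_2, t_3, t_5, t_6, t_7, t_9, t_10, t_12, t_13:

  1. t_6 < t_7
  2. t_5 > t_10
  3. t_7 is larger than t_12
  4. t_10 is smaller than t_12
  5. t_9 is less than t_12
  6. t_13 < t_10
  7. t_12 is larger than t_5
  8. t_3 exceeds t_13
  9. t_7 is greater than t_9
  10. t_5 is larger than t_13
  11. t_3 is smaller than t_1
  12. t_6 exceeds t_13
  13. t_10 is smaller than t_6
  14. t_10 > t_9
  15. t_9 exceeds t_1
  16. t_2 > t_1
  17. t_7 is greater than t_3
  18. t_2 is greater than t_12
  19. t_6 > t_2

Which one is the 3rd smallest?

Piecing the relations together gives one ordering: t_13 < t_3 < t_1 < t_9 < t_10 < t_5 < t_12 < t_2 < t_6 < t_7.
Counting 3 from the smallest end gives t_1.

t_1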